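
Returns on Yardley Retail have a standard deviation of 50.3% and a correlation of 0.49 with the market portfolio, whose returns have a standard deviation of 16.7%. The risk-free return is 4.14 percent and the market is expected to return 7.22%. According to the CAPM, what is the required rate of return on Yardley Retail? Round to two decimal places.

β = ρ × σ_i / σ_m = 0.49 × 50.3% / 16.7% = 1.4759
MRP = 7.22% − 4.14% = 3.08%
E(R) = 4.14% + 1.4759 × 3.08% = 8.69%

8.69%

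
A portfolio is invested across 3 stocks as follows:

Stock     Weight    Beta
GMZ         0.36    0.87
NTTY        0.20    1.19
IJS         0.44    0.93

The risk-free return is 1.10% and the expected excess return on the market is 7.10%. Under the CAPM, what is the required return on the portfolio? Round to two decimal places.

7.92%

β_P = Σ w_i β_i = 0.36×0.87 + 0.20×1.19 + 0.44×0.93 = 0.9604
E(R_P) = R_f + β_P × MRP = 1.10% + 0.9604 × 7.10% = 7.92%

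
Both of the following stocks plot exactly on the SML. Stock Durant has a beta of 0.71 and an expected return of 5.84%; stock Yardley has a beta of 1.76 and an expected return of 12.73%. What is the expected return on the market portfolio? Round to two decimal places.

Both satisfy E(R) = R_f + β·MRP, so the slope of the SML is
MRP = (12.73% − 5.84%) / (1.76 − 0.71) = 6.89% / 1.05 = 6.5619%
R_f = E(R_Durant) − β_Durant·MRP = 5.84% − 0.71 × 6.5619% = 1.1811%
E(R_m) = R_f + MRP = 1.1811% + 6.5619% = 7.74%

7.74%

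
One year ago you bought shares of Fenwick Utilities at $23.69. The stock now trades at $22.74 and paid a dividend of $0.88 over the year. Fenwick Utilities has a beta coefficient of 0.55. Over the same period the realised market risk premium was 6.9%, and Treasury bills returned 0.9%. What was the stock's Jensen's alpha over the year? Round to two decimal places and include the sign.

-4.99%

Realised HPR = (P1 + D1 − P0) / P0 = (22.74 + 0.88 − 23.69) / 23.69 = -0.07 / 23.69 = -0.2955%
CAPM required = R_f + β·MRP = 0.9% + 0.55 × 6.9% = 4.6950%
α = realised − required = -0.2955% − 4.6950% = -4.99%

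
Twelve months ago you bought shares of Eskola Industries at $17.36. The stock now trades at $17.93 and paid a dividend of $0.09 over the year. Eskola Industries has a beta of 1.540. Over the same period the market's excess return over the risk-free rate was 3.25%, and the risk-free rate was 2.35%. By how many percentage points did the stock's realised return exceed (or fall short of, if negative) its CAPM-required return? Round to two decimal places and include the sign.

-3.55%

Realised HPR = (P1 + D1 − P0) / P0 = (17.93 + 0.09 − 17.36) / 17.36 = 0.66 / 17.36 = 3.8018%
CAPM required = R_f + β·MRP = 2.35% + 1.540 × 3.25% = 7.35500%
α = realised − required = 3.8018% − 7.35500% = -3.55%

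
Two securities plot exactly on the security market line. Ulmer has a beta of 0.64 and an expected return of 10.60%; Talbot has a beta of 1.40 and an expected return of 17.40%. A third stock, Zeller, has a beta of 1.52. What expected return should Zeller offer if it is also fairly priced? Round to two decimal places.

MRP (SML slope) = (17.40% − 10.60%) / (1.40 − 0.64) = 6.80% / 0.76 = 8.9474%
R_f (intercept) = 10.60% − 0.64 × 8.9474% = 4.8737%
E(R_Zeller) = R_f + β × MRP = 4.8737% + 1.52 × 8.9474% = 18.47%

18.47%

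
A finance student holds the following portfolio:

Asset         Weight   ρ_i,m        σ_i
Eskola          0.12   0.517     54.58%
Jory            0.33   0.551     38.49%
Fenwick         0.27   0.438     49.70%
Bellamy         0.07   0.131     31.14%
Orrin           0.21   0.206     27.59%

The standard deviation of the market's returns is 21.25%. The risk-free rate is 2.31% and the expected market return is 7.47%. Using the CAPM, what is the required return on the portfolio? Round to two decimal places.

6.62%

β_Eskola = 0.517 × 54.58% / 21.25% = 1.3279
β_Jory = 0.551 × 38.49% / 21.25% = 0.9980
β_Fenwick = 0.438 × 49.70% / 21.25% = 1.0244
β_Bellamy = 0.131 × 31.14% / 21.25% = 0.1920
β_Orrin = 0.206 × 27.59% / 21.25% = 0.2675
β_P = Σ w_i β_i = 0.12×1.3279 + 0.33×0.9980 + 0.27×1.0244 + 0.07×0.1920 + 0.21×0.2675 = 0.8349
MRP = 7.47% − 2.31% = 5.16%
E(R_P) = R_f + β_P × MRP = 2.31% + 0.8349 × 5.16% = 6.62%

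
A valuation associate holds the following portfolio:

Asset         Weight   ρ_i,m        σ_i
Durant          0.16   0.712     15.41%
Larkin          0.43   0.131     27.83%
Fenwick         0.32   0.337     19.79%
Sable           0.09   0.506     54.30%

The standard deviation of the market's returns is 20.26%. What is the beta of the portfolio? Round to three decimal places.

0.391

β_Durant = 0.712 × 15.41% / 20.26% = 0.5416
β_Larkin = 0.131 × 27.83% / 20.26% = 0.1799
β_Fenwick = 0.337 × 19.79% / 20.26% = 0.3292
β_Sable = 0.506 × 54.30% / 20.26% = 1.3562
β_P = Σ w_i β_i = 0.16×0.5416 + 0.43×0.1799 + 0.32×0.3292 + 0.09×1.3562 = 0.3914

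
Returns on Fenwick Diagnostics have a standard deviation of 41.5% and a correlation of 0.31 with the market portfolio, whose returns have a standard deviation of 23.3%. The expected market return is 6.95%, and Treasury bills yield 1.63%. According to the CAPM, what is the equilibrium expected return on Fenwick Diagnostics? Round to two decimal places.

β = ρ × σ_i / σ_m = 0.31 × 41.5% / 23.3% = 0.5521
MRP = 6.95% − 1.63% = 5.32%
E(R) = 1.63% + 0.5521 × 5.32% = 4.57%

4.57%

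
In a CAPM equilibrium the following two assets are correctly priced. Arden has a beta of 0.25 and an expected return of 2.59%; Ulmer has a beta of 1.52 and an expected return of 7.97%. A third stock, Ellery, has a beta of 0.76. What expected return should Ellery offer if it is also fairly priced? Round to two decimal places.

MRP (SML slope) = (7.97% − 2.59%) / (1.52 − 0.25) = 5.38% / 1.27 = 4.2362%
R_f (intercept) = 2.59% − 0.25 × 4.2362% = 1.5310%
E(R_Ellery) = R_f + β × MRP = 1.5310% + 0.76 × 4.2362% = 4.75%

4.75%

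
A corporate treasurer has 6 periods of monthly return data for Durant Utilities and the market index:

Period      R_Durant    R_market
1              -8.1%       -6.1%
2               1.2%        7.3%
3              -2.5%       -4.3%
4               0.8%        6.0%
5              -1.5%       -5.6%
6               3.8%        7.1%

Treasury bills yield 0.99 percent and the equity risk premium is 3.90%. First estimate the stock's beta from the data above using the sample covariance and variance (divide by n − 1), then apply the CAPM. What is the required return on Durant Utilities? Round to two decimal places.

2.97%

Mean R_i = (-8.1 + 1.2 − 2.5 + 0.8 − 1.5 + 3.8) / 6 = -1.0500%
Mean R_m = (-6.1 + 7.3 − 4.3 + 6.0 − 5.6 + 7.1) / 6 = 0.7333%
Σ(R_i − R̄_i)(R_m − R̄_m) = 113.7200  ⇒  Cov = 113.7200 / 5 = 22.7440
Σ(R_m − R̄_m)² = 223.5333  ⇒  Var(R_m) = 223.5333 / 5 = 44.7067
β = Cov / Var(R_m) = 22.7440 / 44.7067 = 0.5087
E(R) = R_f + β × MRP = 0.99% + 0.5087 × 3.90% = 2.97%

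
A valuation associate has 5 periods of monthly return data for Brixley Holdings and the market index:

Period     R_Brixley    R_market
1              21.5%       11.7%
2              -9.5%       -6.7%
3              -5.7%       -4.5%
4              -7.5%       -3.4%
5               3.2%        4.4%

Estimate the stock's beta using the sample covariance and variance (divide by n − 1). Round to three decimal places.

Mean R_i = (21.5 − 9.5 − 5.7 − 7.5 + 3.2) / 5 = 0.4000%
Mean R_m = (11.7 − 6.7 − 4.5 − 3.4 + 4.4) / 5 = 0.3000%
Σ(R_i − R̄_i)(R_m − R̄_m) = 379.8300  ⇒  Cov = 379.8300 / 4 = 94.9575
Σ(R_m − R̄_m)² = 232.5000  ⇒  Var(R_m) = 232.5000 / 4 = 58.1250
β = Cov / Var(R_m) = 94.9575 / 58.1250 = 1.6337

1.634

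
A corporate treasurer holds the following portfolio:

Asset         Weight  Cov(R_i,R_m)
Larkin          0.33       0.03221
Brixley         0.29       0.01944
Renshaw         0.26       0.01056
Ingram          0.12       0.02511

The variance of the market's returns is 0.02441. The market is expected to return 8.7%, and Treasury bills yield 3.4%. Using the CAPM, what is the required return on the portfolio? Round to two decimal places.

β_Larkin = 0.03221 / 0.02441 = 1.3195
β_Brixley = 0.01944 / 0.02441 = 0.7964
β_Renshaw = 0.01056 / 0.02441 = 0.4326
β_Ingram = 0.02511 / 0.02441 = 1.0287
β_P = Σ w_i β_i = 0.33×1.3195 + 0.29×0.7964 + 0.26×0.4326 + 0.12×1.0287 = 0.9023
MRP = 8.7% − 3.4% = 5.30%
E(R_P) = R_f + β_P × MRP = 3.4% + 0.9023 × 5.3% = 8.18%

8.18%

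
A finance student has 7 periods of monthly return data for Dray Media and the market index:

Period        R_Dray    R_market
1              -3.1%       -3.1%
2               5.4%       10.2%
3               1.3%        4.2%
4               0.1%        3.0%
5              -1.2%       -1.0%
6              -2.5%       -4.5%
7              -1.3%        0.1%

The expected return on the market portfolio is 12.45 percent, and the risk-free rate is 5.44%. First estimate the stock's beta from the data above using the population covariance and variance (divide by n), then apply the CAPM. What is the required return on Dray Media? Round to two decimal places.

9.38%

Mean R_i = (-3.1 + 5.4 + 1.3 + 0.1 − 1.2 − 2.5 − 1.3) / 7 = -0.1857%
Mean R_m = (-3.1 + 10.2 + 4.2 + 3.0 − 1.0 − 4.5 + 0.1) / 7 = 1.2714%
Σ(R_i − R̄_i)(R_m − R̄_m) = 84.4229  ⇒  Cov = 84.4229 / 7 = 12.0604
Σ(R_m − R̄_m)² = 150.2343  ⇒  Var(R_m) = 150.2343 / 7 = 21.4620
β = Cov / Var(R_m) = 12.0604 / 21.4620 = 0.5619
MRP = 12.45% − 5.44% = 7.01%
E(R) = R_f + β × MRP = 5.44% + 0.5619 × 7.01% = 9.38%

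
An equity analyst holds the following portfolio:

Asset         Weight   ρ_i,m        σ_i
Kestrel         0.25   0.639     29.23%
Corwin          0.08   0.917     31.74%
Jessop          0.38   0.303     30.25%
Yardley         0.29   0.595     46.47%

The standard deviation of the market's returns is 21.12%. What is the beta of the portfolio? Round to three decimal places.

0.876

β_Kestrel = 0.639 × 29.23% / 21.12% = 0.8844
β_Corwin = 0.917 × 31.74% / 21.12% = 1.3781
β_Jessop = 0.303 × 30.25% / 21.12% = 0.4340
β_Yardley = 0.595 × 46.47% / 21.12% = 1.3092
β_P = Σ w_i β_i = 0.25×0.8844 + 0.08×1.3781 + 0.38×0.4340 + 0.29×1.3092 = 0.8759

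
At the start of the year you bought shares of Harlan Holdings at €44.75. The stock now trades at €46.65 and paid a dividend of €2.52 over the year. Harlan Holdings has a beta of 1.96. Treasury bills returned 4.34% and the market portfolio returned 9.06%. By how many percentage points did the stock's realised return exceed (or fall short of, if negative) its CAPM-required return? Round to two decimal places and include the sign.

-3.71%

Realised HPR = (P1 + D1 − P0) / P0 = (46.65 + 2.52 − 44.75) / 44.75 = 4.42 / 44.75 = 9.8771%
MRP = 9.06% − 4.34% = 4.72%
CAPM required = R_f + β·MRP = 4.34% + 1.96 × 4.72% = 13.5912%
α = realised − required = 9.8771% − 13.5912% = -3.71%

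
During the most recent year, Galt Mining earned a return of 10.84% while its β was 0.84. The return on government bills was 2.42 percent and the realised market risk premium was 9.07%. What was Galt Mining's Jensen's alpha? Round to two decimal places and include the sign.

CAPM benchmark = R_f + β(R_m − R_f) = 2.42% + 0.84 × 9.07% = 10.0388%
α = actual − benchmark = 10.84% − 10.0388% = +0.80%

+0.80%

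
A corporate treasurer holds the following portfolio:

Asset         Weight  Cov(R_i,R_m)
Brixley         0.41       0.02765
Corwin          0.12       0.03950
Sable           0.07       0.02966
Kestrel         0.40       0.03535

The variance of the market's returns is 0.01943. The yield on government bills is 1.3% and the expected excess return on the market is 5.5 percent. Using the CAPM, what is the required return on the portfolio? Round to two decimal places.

10.44%

β_Brixley = 0.02765 / 0.01943 = 1.4231
β_Corwin = 0.03950 / 0.01943 = 2.0329
β_Sable = 0.02966 / 0.01943 = 1.5265
β_Kestrel = 0.03535 / 0.01943 = 1.8194
β_P = Σ w_i β_i = 0.41×1.4231 + 0.12×2.0329 + 0.07×1.5265 + 0.40×1.8194 = 1.6620
E(R_P) = R_f + β_P × MRP = 1.3% + 1.6620 × 5.5% = 10.44%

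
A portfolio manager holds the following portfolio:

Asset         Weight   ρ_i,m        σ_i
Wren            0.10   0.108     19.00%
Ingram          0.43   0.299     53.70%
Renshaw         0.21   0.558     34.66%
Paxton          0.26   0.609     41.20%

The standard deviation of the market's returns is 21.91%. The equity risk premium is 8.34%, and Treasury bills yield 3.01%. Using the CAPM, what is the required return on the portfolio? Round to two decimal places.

9.75%

β_Wren = 0.108 × 19.00% / 21.91% = 0.0937
β_Ingram = 0.299 × 53.70% / 21.91% = 0.7328
β_Renshaw = 0.558 × 34.66% / 21.91% = 0.8827
β_Paxton = 0.609 × 41.20% / 21.91% = 1.1452
β_P = Σ w_i β_i = 0.10×0.0937 + 0.43×0.7328 + 0.21×0.8827 + 0.26×1.1452 = 0.8076
E(R_P) = R_f + β_P × MRP = 3.01% + 0.8076 × 8.34% = 9.75%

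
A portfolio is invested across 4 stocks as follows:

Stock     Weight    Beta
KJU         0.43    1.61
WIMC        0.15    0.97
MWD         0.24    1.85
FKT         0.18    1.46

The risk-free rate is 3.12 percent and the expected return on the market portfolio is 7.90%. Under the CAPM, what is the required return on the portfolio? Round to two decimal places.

β_P = Σ w_i β_i = 0.43×1.61 + 0.15×0.97 + 0.24×1.85 + 0.18×1.46 = 1.5446
MRP = 7.90% − 3.12% = 4.78%
E(R_P) = R_f + β_P × MRP = 3.12% + 1.5446 × 4.78% = 10.50%

10.50%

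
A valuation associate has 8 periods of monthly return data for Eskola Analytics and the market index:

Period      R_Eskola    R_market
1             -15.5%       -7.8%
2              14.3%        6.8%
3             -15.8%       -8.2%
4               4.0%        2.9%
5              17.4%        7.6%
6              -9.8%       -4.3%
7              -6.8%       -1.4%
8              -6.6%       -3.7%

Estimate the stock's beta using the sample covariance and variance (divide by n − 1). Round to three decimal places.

Mean R_i = (-15.5 + 14.3 − 15.8 + 4.0 + 17.4 − 9.8 − 6.8 − 6.6) / 8 = -2.3500%
Mean R_m = (-7.8 + 6.8 − 8.2 + 2.9 + 7.6 − 4.3 − 1.4 − 3.7) / 8 = -1.0125%
Σ(R_i − R̄_i)(R_m − R̄_m) = 548.5850  ⇒  Cov = 548.5850 / 7 = 78.3693
Σ(R_m − R̄_m)² = 266.4288  ⇒  Var(R_m) = 266.4288 / 7 = 38.0613
β = Cov / Var(R_m) = 78.3693 / 38.0613 = 2.0590

2.059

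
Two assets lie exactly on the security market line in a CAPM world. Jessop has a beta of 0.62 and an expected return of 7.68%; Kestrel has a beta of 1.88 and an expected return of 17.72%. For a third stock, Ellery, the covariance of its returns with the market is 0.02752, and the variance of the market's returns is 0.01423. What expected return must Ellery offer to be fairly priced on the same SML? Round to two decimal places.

18.15%

MRP = (17.72% − 7.68%) / (1.88 − 0.62) = 7.9683%
R_f = 7.68% − 0.62 × 7.9683% = 2.7397%
β_Ellery = Cov / Var(R_m) = 0.02752 / 0.01423 = 1.9339
E(R_Ellery) = R_f + β × MRP = 2.7397% + 1.9339 × 7.9683% = 18.15%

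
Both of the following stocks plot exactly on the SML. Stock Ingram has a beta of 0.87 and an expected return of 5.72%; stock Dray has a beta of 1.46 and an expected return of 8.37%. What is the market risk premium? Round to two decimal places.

4.49%

Both satisfy E(R) = R_f + β·MRP, so the slope of the SML is
MRP = (8.37% − 5.72%) / (1.46 − 0.87) = 2.65% / 0.59 = 4.4915%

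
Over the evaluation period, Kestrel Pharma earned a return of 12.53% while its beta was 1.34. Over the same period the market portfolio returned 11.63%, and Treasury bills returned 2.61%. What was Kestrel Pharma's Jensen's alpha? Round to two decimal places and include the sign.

-2.17%

Market excess return = 11.63% − 2.61% = 9.02%
CAPM benchmark = R_f + β(R_m − R_f) = 2.61% + 1.34 × 9.02% = 14.6968%
α = actual − benchmark = 12.53% − 14.6968% = -2.17%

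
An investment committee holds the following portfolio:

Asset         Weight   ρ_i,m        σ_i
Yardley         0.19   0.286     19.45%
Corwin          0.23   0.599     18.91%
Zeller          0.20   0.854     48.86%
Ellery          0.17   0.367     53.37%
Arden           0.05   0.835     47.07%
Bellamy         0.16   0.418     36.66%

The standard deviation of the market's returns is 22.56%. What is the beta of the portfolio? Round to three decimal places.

β_Yardley = 0.286 × 19.45% / 22.56% = 0.2466
β_Corwin = 0.599 × 18.91% / 22.56% = 0.5021
β_Zeller = 0.854 × 48.86% / 22.56% = 1.8496
β_Ellery = 0.367 × 53.37% / 22.56% = 0.8682
β_Arden = 0.835 × 47.07% / 22.56% = 1.7422
β_Bellamy = 0.418 × 36.66% / 22.56% = 0.6793
β_P = Σ w_i β_i = 0.19×0.2466 + 0.23×0.5021 + 0.20×1.8496 + 0.17×0.8682 + 0.05×1.7422 + 0.16×0.6793 = 0.8756

0.876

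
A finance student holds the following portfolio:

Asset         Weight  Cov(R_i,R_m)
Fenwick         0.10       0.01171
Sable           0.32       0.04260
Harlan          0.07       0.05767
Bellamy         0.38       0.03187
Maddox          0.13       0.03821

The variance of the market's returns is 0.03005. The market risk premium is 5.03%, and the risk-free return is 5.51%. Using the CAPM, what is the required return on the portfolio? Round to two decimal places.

11.52%

β_Fenwick = 0.01171 / 0.03005 = 0.3897
β_Sable = 0.04260 / 0.03005 = 1.4176
β_Harlan = 0.05767 / 0.03005 = 1.9191
β_Bellamy = 0.03187 / 0.03005 = 1.0606
β_Maddox = 0.03821 / 0.03005 = 1.2715
β_P = Σ w_i β_i = 0.10×0.3897 + 0.32×1.4176 + 0.07×1.9191 + 0.38×1.0606 + 0.13×1.2715 = 1.1953
E(R_P) = R_f + β_P × MRP = 5.51% + 1.1953 × 5.03% = 11.52%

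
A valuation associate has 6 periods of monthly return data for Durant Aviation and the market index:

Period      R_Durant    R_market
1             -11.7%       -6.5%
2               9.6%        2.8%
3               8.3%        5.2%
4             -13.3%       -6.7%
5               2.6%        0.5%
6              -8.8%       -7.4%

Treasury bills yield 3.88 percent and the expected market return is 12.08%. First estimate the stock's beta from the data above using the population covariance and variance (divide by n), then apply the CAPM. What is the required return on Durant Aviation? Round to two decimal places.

Mean R_i = (-11.7 + 9.6 + 8.3 − 13.3 + 2.6 − 8.8) / 6 = -2.2167%
Mean R_m = (-6.5 + 2.8 + 5.2 − 6.7 + 0.5 − 7.4) / 6 = -2.0167%
Σ(R_i − R̄_i)(R_m − R̄_m) = 274.7983  ⇒  Cov = 274.7983 / 6 = 45.7997
Σ(R_m − R̄_m)² = 152.6283  ⇒  Var(R_m) = 152.6283 / 6 = 25.4381
β = Cov / Var(R_m) = 45.7997 / 25.4381 = 1.8004
MRP = 12.08% − 3.88% = 8.20%
E(R) = R_f + β × MRP = 3.88% + 1.8004 × 8.20% = 18.64%

18.64%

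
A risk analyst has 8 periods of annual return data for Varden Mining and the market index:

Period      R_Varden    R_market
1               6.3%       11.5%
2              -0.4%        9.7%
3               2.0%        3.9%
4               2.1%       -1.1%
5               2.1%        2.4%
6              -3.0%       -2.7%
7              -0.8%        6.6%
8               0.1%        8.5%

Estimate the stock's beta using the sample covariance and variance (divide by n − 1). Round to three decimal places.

Mean R_i = (6.3 − 0.4 + 2.0 + 2.1 + 2.1 − 3.0 − 0.8 + 0.1) / 8 = 1.0500%
Mean R_m = (11.5 + 9.7 + 3.9 − 1.1 + 2.4 − 2.7 + 6.6 + 8.5) / 8 = 4.8500%
Σ(R_i − R̄_i)(R_m − R̄_m) = 42.0300  ⇒  Cov = 42.0300 / 7 = 6.0043
Σ(R_m − R̄_m)² = 183.4400  ⇒  Var(R_m) = 183.4400 / 7 = 26.2057
β = Cov / Var(R_m) = 6.0043 / 26.2057 = 0.2291

0.229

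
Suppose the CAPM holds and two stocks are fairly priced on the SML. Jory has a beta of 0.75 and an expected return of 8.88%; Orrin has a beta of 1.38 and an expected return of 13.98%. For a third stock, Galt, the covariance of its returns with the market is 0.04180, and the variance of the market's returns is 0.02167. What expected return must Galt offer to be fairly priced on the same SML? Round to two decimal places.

18.42%

MRP = (13.98% − 8.88%) / (1.38 − 0.75) = 8.0952%
R_f = 8.88% − 0.75 × 8.0952% = 2.8086%
β_Galt = Cov / Var(R_m) = 0.04180 / 0.02167 = 1.9289
E(R_Galt) = R_f + β × MRP = 2.8086% + 1.9289 × 8.0952% = 18.42%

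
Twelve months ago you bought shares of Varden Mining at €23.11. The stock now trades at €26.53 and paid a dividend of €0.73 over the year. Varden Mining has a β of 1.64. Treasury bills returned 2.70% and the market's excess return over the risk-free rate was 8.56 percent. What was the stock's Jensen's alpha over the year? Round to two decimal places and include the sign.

+1.22%

Realised HPR = (P1 + D1 − P0) / P0 = (26.53 + 0.73 − 23.11) / 23.11 = 4.15 / 23.11 = 17.9576%
CAPM required = R_f + β·MRP = 2.70% + 1.64 × 8.56% = 16.7384%
α = realised − required = 17.9576% − 16.7384% = +1.22%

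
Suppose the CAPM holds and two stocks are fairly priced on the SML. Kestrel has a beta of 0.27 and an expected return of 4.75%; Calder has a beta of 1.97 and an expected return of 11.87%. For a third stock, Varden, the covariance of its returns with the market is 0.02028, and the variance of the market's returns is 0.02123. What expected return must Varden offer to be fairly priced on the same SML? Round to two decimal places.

7.62%

MRP = (11.87% − 4.75%) / (1.97 − 0.27) = 4.1882%
R_f = 4.75% − 0.27 × 4.1882% = 3.6192%
β_Varden = Cov / Var(R_m) = 0.02028 / 0.02123 = 0.9553
E(R_Varden) = R_f + β × MRP = 3.6192% + 0.9553 × 4.1882% = 7.62%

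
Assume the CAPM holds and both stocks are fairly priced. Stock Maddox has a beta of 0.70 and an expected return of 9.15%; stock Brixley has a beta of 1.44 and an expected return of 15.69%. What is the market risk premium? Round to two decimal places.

Both satisfy E(R) = R_f + β·MRP, so the slope of the SML is
MRP = (15.69% − 9.15%) / (1.44 − 0.70) = 6.54% / 0.74 = 8.8378%

8.84%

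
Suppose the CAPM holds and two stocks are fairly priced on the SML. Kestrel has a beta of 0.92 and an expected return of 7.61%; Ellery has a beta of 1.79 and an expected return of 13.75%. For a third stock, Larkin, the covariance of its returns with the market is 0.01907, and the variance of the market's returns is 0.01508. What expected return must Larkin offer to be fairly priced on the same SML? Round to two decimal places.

10.04%

MRP = (13.75% − 7.61%) / (1.79 − 0.92) = 7.0575%
R_f = 7.61% − 0.92 × 7.0575% = 1.1171%
β_Larkin = Cov / Var(R_m) = 0.01907 / 0.01508 = 1.2646
E(R_Larkin) = R_f + β × MRP = 1.1171% + 1.2646 × 7.0575% = 10.04%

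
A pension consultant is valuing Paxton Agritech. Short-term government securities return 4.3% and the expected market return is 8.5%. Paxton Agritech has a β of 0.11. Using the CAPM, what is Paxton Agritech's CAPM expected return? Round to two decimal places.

Market risk premium = E(R_m) − R_f = 8.5% − 4.3% = 4.20%
E(R) = R_f + β × MRP = 4.3% + 0.11 × 4.2% = 4.76%

4.76%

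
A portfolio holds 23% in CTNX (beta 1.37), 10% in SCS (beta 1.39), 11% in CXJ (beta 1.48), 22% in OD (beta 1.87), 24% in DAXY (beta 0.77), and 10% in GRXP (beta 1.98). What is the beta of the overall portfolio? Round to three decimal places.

1.411

β_P = Σ w_i β_i = 0.23×1.37 + 0.10×1.39 + 0.11×1.48 + 0.22×1.87 + 0.24×0.77 + 0.10×1.98 = 1.4111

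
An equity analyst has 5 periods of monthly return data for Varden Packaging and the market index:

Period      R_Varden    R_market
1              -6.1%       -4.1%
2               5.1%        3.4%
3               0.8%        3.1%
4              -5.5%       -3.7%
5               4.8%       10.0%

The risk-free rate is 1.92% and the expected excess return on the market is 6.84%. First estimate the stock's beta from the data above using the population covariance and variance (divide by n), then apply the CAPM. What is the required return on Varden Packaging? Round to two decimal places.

7.67%

Mean R_i = (-6.1 + 5.1 + 0.8 − 5.5 + 4.8) / 5 = -0.1800%
Mean R_m = (-4.1 + 3.4 + 3.1 − 3.7 + 10.0) / 5 = 1.7400%
Σ(R_i − R̄_i)(R_m − R̄_m) = 114.7460  ⇒  Cov = 114.7460 / 5 = 22.9492
Σ(R_m − R̄_m)² = 136.5320  ⇒  Var(R_m) = 136.5320 / 5 = 27.3064
β = Cov / Var(R_m) = 22.9492 / 27.3064 = 0.8404
E(R) = R_f + β × MRP = 1.92% + 0.8404 × 6.84% = 7.67%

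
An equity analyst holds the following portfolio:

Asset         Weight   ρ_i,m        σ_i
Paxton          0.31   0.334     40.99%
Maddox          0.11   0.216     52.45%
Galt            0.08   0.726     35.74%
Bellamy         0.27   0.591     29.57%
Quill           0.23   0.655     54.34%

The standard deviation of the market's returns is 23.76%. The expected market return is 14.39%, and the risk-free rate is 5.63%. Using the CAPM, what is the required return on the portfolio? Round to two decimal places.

β_Paxton = 0.334 × 40.99% / 23.76% = 0.5762
β_Maddox = 0.216 × 52.45% / 23.76% = 0.4768
β_Galt = 0.726 × 35.74% / 23.76% = 1.0921
β_Bellamy = 0.591 × 29.57% / 23.76% = 0.7355
β_Quill = 0.655 × 54.34% / 23.76% = 1.4980
β_P = Σ w_i β_i = 0.31×0.5762 + 0.11×0.4768 + 0.08×1.0921 + 0.27×0.7355 + 0.23×1.4980 = 0.8616
MRP = 14.39% − 5.63% = 8.76%
E(R_P) = R_f + β_P × MRP = 5.63% + 0.8616 × 8.76% = 13.18%

13.18%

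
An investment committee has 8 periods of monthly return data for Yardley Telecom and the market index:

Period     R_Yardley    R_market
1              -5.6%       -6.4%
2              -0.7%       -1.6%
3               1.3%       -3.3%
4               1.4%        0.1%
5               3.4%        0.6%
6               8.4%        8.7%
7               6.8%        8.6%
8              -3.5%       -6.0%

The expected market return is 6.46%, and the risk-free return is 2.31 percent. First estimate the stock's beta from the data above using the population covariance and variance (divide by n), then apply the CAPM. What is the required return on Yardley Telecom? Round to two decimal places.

Mean R_i = (-5.6 − 0.7 + 1.3 + 1.4 + 3.4 + 8.4 + 6.8 − 3.5) / 8 = 1.4375%
Mean R_m = (-6.4 − 1.6 − 3.3 + 0.1 + 0.6 + 8.7 + 8.6 − 6.0) / 8 = 0.0875%
Σ(R_i − R̄_i)(R_m − R̄_m) = 186.4038  ⇒  Cov = 186.4038 / 8 = 23.3005
Σ(R_m − R̄_m)² = 240.3688  ⇒  Var(R_m) = 240.3688 / 8 = 30.0461
β = Cov / Var(R_m) = 23.3005 / 30.0461 = 0.7755
MRP = 6.46% − 2.31% = 4.15%
E(R) = R_f + β × MRP = 2.31% + 0.7755 × 4.15% = 5.53%

5.53%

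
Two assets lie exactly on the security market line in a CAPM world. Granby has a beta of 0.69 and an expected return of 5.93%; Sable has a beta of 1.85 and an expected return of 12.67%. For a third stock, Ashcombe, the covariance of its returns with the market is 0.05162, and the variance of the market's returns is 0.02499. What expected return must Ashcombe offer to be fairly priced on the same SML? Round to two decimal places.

MRP = (12.67% − 5.93%) / (1.85 − 0.69) = 5.8103%
R_f = 5.93% − 0.69 × 5.8103% = 1.9209%
β_Ashcombe = Cov / Var(R_m) = 0.05162 / 0.02499 = 2.0656
E(R_Ashcombe) = R_f + β × MRP = 1.9209% + 2.0656 × 5.8103% = 13.92%

13.92%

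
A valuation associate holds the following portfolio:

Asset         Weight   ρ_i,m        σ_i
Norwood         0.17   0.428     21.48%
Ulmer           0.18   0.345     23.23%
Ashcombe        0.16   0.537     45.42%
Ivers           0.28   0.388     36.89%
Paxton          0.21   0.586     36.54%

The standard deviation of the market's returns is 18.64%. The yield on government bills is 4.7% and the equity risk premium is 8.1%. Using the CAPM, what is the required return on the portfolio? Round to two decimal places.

11.40%

β_Norwood = 0.428 × 21.48% / 18.64% = 0.4932
β_Ulmer = 0.345 × 23.23% / 18.64% = 0.4300
β_Ashcombe = 0.537 × 45.42% / 18.64% = 1.3085
β_Ivers = 0.388 × 36.89% / 18.64% = 0.7679
β_Paxton = 0.586 × 36.54% / 18.64% = 1.1487
β_P = Σ w_i β_i = 0.17×0.4932 + 0.18×0.4300 + 0.16×1.3085 + 0.28×0.7679 + 0.21×1.1487 = 0.8268
E(R_P) = R_f + β_P × MRP = 4.7% + 0.8268 × 8.1% = 11.40%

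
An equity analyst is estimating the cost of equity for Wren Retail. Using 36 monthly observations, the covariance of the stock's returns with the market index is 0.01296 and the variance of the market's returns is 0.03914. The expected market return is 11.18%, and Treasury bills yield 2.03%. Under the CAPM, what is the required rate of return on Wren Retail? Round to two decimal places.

5.06%

β = Cov(R_i, R_m) / Var(R_m) = 0.01296 / 0.03914 = 0.3311
MRP = 11.18% − 2.03% = 9.15%
E(R) = R_f + β × MRP = 2.03% + 0.3311 × 9.15% = 5.06%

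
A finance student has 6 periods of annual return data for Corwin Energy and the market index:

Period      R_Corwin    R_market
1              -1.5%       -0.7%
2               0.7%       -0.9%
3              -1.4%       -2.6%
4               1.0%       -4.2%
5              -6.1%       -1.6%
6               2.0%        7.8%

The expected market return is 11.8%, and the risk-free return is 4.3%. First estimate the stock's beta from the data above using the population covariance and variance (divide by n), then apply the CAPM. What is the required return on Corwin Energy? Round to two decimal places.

6.28%

Mean R_i = (-1.5 + 0.7 − 1.4 + 1.0 − 6.1 + 2.0) / 6 = -0.8833%
Mean R_m = (-0.7 − 0.9 − 2.6 − 4.2 − 1.6 + 7.8) / 6 = -0.3667%
Σ(R_i − R̄_i)(R_m − R̄_m) = 23.2767  ⇒  Cov = 23.2767 / 6 = 3.8795
Σ(R_m − R̄_m)² = 88.2933  ⇒  Var(R_m) = 88.2933 / 6 = 14.7156
β = Cov / Var(R_m) = 3.8795 / 14.7156 = 0.2636
MRP = 11.8% − 4.3% = 7.50%
E(R) = R_f + β × MRP = 4.3% + 0.2636 × 7.5% = 6.28%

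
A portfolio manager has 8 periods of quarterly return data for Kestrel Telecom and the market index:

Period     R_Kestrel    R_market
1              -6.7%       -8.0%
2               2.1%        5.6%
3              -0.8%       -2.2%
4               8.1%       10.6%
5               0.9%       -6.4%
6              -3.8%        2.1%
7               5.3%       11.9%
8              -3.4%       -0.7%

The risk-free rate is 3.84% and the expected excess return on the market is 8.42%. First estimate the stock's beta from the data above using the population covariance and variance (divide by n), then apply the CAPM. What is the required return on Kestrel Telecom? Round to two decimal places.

Mean R_i = (-6.7 + 2.1 − 0.8 + 8.1 + 0.9 − 3.8 + 5.3 − 3.4) / 8 = 0.2125%
Mean R_m = (-8.0 + 5.6 − 2.2 + 10.6 − 6.4 + 2.1 + 11.9 − 0.7) / 8 = 1.6125%
Σ(R_i − R̄_i)(R_m − R̄_m) = 201.9488  ⇒  Cov = 201.9488 / 8 = 25.2436
Σ(R_m − R̄_m)² = 379.2288  ⇒  Var(R_m) = 379.2288 / 8 = 47.4036
β = Cov / Var(R_m) = 25.2436 / 47.4036 = 0.5325
E(R) = R_f + β × MRP = 3.84% + 0.5325 × 8.42% = 8.32%

8.32%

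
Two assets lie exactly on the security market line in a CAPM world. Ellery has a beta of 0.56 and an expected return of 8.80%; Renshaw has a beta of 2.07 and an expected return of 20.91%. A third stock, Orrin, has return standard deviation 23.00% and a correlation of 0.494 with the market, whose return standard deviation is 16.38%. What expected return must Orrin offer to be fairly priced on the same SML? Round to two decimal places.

9.87%

MRP = (20.91% − 8.80%) / (2.07 − 0.56) = 8.0199%
R_f = 8.80% − 0.56 × 8.0199% = 4.3089%
β_Orrin = ρ·σ_i/σ_m = 0.494 × 23.00 / 16.38 = 0.6937
E(R_Orrin) = R_f + β × MRP = 4.3089% + 0.6937 × 8.0199% = 9.87%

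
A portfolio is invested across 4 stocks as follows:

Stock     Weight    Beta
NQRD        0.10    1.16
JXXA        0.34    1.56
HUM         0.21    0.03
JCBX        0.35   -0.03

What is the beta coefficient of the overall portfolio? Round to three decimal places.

β_P = Σ w_i β_i = 0.10×1.16 + 0.34×1.56 + 0.21×0.03 + 0.35×-0.03 = 0.6422

0.642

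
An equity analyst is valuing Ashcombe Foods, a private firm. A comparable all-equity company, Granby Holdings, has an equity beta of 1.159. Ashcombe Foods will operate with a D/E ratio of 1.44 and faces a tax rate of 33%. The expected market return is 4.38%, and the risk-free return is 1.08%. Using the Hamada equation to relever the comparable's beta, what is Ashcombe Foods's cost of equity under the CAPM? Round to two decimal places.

8.59%

β_L = β_U × [1 + (1 − t)(D/E)] = 1.159 × [1 + (1 − 0.33) × 1.44]
    = 1.159 × [1 + 0.67 × 1.44] = 1.159 × 1.9648 = 2.2772
MRP = 4.38% − 1.08% = 3.30%
E(R) = R_f + β_L × MRP = 1.08% + 2.2772 × 3.30% = 8.59%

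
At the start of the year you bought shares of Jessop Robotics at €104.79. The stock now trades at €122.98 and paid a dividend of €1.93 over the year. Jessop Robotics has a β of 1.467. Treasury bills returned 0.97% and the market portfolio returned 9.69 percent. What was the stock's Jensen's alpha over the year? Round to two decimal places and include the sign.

+5.44%

Realised HPR = (P1 + D1 − P0) / P0 = (122.98 + 1.93 − 104.79) / 104.79 = 20.12 / 104.79 = 19.2003%
MRP = 9.69% − 0.97% = 8.72%
CAPM required = R_f + β·MRP = 0.97% + 1.467 × 8.72% = 13.76224%
α = realised − required = 19.2003% − 13.76224% = +5.44%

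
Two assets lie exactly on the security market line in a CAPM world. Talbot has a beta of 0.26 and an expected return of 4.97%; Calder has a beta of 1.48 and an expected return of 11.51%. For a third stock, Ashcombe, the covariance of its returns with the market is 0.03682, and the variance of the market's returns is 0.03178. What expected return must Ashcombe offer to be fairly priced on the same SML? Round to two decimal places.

MRP = (11.51% − 4.97%) / (1.48 − 0.26) = 5.3607%
R_f = 4.97% − 0.26 × 5.3607% = 3.5762%
β_Ashcombe = Cov / Var(R_m) = 0.03682 / 0.03178 = 1.1586
E(R_Ashcombe) = R_f + β × MRP = 3.5762% + 1.1586 × 5.3607% = 9.79%

9.79%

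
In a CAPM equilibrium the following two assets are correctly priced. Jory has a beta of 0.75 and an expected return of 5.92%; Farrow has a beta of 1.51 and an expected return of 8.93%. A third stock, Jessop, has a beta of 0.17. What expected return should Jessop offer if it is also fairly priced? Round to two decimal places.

3.62%

MRP (SML slope) = (8.93% − 5.92%) / (1.51 − 0.75) = 3.01% / 0.76 = 3.9605%
R_f (intercept) = 5.92% − 0.75 × 3.9605% = 2.9496%
E(R_Jessop) = R_f + β × MRP = 2.9496% + 0.17 × 3.9605% = 3.62%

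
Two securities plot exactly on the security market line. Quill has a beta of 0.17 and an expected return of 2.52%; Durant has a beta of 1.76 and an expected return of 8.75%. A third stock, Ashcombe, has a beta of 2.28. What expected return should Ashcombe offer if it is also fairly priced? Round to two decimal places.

10.79%

MRP (SML slope) = (8.75% − 2.52%) / (1.76 − 0.17) = 6.23% / 1.59 = 3.9182%
R_f (intercept) = 2.52% − 0.17 × 3.9182% = 1.8539%
E(R_Ashcombe) = R_f + β × MRP = 1.8539% + 2.28 × 3.9182% = 10.79%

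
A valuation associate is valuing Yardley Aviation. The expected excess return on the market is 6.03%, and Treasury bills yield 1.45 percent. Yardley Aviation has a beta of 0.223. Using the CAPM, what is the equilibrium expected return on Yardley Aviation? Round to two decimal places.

2.79%

E(R) = R_f + β × MRP = 1.45% + 0.223 × 6.03% = 2.79%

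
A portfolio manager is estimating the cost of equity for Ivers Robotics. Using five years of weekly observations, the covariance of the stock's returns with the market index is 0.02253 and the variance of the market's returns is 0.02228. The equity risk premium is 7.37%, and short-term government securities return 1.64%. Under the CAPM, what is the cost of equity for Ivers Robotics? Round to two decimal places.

9.09%

β = Cov(R_i, R_m) / Var(R_m) = 0.02253 / 0.02228 = 1.0112
E(R) = R_f + β × MRP = 1.64% + 1.0112 × 7.37% = 9.09%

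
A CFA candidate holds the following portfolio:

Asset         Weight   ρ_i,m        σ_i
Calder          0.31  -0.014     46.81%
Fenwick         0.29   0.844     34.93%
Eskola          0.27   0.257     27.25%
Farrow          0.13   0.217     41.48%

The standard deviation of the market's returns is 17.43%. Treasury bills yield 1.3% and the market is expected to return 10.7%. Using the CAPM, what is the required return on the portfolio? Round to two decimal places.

7.45%

β_Calder = -0.014 × 46.81% / 17.43% = -0.0376
β_Fenwick = 0.844 × 34.93% / 17.43% = 1.6914
β_Eskola = 0.257 × 27.25% / 17.43% = 0.4018
β_Farrow = 0.217 × 41.48% / 17.43% = 0.5164
β_P = Σ w_i β_i = 0.31×-0.0376 + 0.29×1.6914 + 0.27×0.4018 + 0.13×0.5164 = 0.6545
MRP = 10.7% − 1.3% = 9.40%
E(R_P) = R_f + β_P × MRP = 1.3% + 0.6545 × 9.4% = 7.45%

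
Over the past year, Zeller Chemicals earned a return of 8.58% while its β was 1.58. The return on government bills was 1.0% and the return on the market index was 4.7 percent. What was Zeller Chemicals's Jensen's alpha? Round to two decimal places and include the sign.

+1.73%

Market excess return = 4.7% − 1.0% = 3.70%
CAPM benchmark = R_f + β(R_m − R_f) = 1.0% + 1.58 × 3.7% = 6.8460%
α = actual − benchmark = 8.58% − 6.8460% = +1.73%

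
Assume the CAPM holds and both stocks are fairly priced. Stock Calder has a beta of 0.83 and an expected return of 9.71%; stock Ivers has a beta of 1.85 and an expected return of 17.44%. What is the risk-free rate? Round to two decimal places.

3.42%

Both satisfy E(R) = R_f + β·MRP, so the slope of the SML is
MRP = (17.44% − 9.71%) / (1.85 − 0.83) = 7.73% / 1.02 = 7.5784%
R_f = E(R_Calder) − β_Calder·MRP = 9.71% − 0.83 × 7.5784% = 3.4199%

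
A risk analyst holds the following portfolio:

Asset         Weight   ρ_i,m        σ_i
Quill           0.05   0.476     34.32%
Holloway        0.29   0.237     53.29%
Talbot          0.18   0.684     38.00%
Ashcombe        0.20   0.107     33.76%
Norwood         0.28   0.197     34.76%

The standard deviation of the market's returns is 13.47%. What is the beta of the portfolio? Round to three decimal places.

β_Quill = 0.476 × 34.32% / 13.47% = 1.2128
β_Holloway = 0.237 × 53.29% / 13.47% = 0.9376
β_Talbot = 0.684 × 38.00% / 13.47% = 1.9296
β_Ashcombe = 0.107 × 33.76% / 13.47% = 0.2682
β_Norwood = 0.197 × 34.76% / 13.47% = 0.5084
β_P = Σ w_i β_i = 0.05×1.2128 + 0.29×0.9376 + 0.18×1.9296 + 0.20×0.2682 + 0.28×0.5084 = 0.8759

0.876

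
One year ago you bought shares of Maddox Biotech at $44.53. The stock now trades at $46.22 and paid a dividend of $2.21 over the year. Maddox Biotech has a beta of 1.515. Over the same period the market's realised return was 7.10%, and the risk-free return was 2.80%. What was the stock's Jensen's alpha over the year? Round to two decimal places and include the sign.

-0.56%

Realised HPR = (P1 + D1 − P0) / P0 = (46.22 + 2.21 − 44.53) / 44.53 = 3.90 / 44.53 = 8.7581%
MRP = 7.10% − 2.80% = 4.30%
CAPM required = R_f + β·MRP = 2.80% + 1.515 × 4.30% = 9.31450%
α = realised − required = 8.7581% − 9.31450% = -0.56%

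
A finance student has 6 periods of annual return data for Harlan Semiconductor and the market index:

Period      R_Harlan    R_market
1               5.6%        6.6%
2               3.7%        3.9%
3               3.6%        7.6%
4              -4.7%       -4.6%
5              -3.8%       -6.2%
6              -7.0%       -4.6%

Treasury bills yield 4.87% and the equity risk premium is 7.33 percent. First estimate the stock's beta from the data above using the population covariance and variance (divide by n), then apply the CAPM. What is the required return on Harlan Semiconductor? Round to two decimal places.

Mean R_i = (5.6 + 3.7 + 3.6 − 4.7 − 3.8 − 7.0) / 6 = -0.4333%
Mean R_m = (6.6 + 3.9 + 7.6 − 4.6 − 6.2 − 4.6) / 6 = 0.4500%
Σ(R_i − R̄_i)(R_m − R̄_m) = 157.3000  ⇒  Cov = 157.3000 / 6 = 26.2167
Σ(R_m − R̄_m)² = 196.0750  ⇒  Var(R_m) = 196.0750 / 6 = 32.6792
β = Cov / Var(R_m) = 26.2167 / 32.6792 = 0.8022
E(R) = R_f + β × MRP = 4.87% + 0.8022 × 7.33% = 10.75%

10.75%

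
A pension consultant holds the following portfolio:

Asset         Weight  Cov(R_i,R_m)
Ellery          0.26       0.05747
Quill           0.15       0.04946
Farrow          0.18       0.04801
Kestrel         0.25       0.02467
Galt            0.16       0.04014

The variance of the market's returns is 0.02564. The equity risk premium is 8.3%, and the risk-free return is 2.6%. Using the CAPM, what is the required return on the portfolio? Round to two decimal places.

16.71%

β_Ellery = 0.05747 / 0.02564 = 2.2414
β_Quill = 0.04946 / 0.02564 = 1.9290
β_Farrow = 0.04801 / 0.02564 = 1.8725
β_Kestrel = 0.02467 / 0.02564 = 0.9622
β_Galt = 0.04014 / 0.02564 = 1.5655
β_P = Σ w_i β_i = 0.26×2.2414 + 0.15×1.9290 + 0.18×1.8725 + 0.25×0.9622 + 0.16×1.5655 = 1.7002
E(R_P) = R_f + β_P × MRP = 2.6% + 1.7002 × 8.3% = 16.71%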